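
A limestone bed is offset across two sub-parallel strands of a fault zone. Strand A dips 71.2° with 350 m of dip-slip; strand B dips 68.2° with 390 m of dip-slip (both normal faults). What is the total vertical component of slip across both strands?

throw_A = 350 × sin(71.2°) = 331.3 m
throw_B = 390 × sin(68.2°) = 362.1 m
total = 331.3 + 362.1 = 693 m

693 m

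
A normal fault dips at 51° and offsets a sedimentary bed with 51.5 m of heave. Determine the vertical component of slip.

63.6 m

throw = heave × tan(dip) = 51.5 × tan(51°) = 63.6 m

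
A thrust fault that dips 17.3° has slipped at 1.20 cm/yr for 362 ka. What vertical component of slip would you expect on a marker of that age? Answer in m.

1290 m

dip-slip = rate × time = 1.20 cm/yr × 362 ka = 4344 m
throw = dip-slip × sin(dip) = 4344 × sin(17.3°) = 1290 m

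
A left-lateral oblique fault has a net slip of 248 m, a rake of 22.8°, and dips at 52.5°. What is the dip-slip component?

96.1 m

dip-slip = net slip × sin(rake) = 248 m × sin(22.8°) = 96.1 m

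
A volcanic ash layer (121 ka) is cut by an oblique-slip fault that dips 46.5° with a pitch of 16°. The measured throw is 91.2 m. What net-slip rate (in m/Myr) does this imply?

dip-slip = throw / sin(dip) = 91.2 / sin(46.5°) = 125.7 m
net slip = dip-slip / sin(rake) = 125.7 / sin(16°) = 456.1 m
rate = 456.1 m / 121 ka = 0.00377 m/yr = 3770 m/Myr

3770 m/Myr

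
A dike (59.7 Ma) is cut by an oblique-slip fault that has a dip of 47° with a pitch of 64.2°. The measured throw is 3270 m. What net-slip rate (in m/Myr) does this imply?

83.2 m/Myr

dip-slip = throw / sin(dip) = 3270 / sin(47°) = 4471 m
net slip = dip-slip / sin(rake) = 4471 / sin(64.2°) = 4966 m
rate = 4966 m / 59.7 Ma = 0.0000832 m/yr = 83.2 m/Myr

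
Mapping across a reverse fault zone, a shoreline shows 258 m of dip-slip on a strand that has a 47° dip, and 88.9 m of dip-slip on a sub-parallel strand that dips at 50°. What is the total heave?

233 m

heave_A = 258 × cos(47°) = 176 m
heave_B = 88.9 × cos(50°) = 57.14 m
total = 176 + 57.14 = 233 m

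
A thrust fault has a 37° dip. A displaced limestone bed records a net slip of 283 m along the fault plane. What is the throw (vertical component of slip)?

170 m

throw = dip-slip × sin(dip) = 283 m × sin(37°) = 170 m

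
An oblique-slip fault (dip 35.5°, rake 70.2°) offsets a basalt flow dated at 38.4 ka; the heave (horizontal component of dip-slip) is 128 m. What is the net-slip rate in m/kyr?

dip-slip = heave / cos(dip) = 128 / cos(35.5°) = 157.2 m
net slip = dip-slip / sin(rake) = 157.2 / sin(70.2°) = 167.1 m
rate = 167.1 m / 38.4 ka = 0.00435 m/yr = 4.35 m/kyr

4.35 m/kyr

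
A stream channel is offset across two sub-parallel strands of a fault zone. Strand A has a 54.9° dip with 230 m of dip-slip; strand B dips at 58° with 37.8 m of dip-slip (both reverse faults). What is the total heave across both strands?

heave_A = 230 × cos(54.9°) = 132.3 m
heave_B = 37.8 × cos(58°) = 20.03 m
total = 132.3 + 20.03 = 152 m

152 m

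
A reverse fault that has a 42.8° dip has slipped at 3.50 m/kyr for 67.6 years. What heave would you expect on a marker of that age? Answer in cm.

17.4 cm

dip-slip = rate × time = 3.50 m/kyr × 67.6 years = 0.2366 m
heave = dip-slip × cos(dip) = 0.2366 × cos(42.8°) = 0.174 m = 17.4 cm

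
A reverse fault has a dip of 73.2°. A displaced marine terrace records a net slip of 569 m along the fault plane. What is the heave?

heave = dip-slip × cos(dip) = 569 m × cos(73.2°) = 164 m

164 m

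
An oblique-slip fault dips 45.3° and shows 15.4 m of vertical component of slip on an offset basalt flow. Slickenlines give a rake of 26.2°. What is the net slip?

49.1 m

dip-slip = throw / sin(dip) = 15.4 / sin(45.3°) = 21.67 m
net slip = dip-slip / sin(rake) = 21.67 / sin(26.2°) = 49.1 m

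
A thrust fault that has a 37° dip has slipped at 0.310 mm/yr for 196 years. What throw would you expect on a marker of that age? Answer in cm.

dip-slip = rate × time = 0.310 mm/yr × 196 years = 0.06076 m
throw = dip-slip × sin(dip) = 0.06076 × sin(37°) = 0.0366 m = 3.66 cm

3.66 cm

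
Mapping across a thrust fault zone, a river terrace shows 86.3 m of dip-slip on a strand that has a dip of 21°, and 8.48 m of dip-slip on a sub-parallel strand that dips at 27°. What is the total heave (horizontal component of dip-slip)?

heave_A = 86.3 × cos(21°) = 80.57 m
heave_B = 8.48 × cos(27°) = 7.556 m
total = 80.57 + 7.556 = 88.1 m

88.1 m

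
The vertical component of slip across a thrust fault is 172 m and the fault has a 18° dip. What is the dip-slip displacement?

557 m

dip-slip = throw / sin(dip) = 172 / sin(18°) = 557 m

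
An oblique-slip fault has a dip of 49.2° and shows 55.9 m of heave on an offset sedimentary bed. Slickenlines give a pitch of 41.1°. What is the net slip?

130 m

dip-slip = heave / cos(dip) = 55.9 / cos(49.2°) = 85.55 m
net slip = dip-slip / sin(rake) = 85.55 / sin(41.1°) = 130 m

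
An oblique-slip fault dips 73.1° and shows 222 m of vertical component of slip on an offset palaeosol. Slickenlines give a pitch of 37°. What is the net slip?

dip-slip = throw / sin(dip) = 222 / sin(73.1°) = 232 m
net slip = dip-slip / sin(rake) = 232 / sin(37°) = 386 m

386 m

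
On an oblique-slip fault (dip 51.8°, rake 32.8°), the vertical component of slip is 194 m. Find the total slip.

dip-slip = throw / sin(dip) = 194 / sin(51.8°) = 246.9 m
net slip = dip-slip / sin(rake) = 246.9 / sin(32.8°) = 456 m

456 m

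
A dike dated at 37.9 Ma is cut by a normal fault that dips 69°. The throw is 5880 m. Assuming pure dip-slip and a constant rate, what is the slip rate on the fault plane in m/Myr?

dip-slip = throw / sin(dip) = 5880 m / sin(69°) = 6298 m
rate = 6298 m / 37.9 Ma = 0.000166 m/yr = 166 m/Myr

166 m/Myr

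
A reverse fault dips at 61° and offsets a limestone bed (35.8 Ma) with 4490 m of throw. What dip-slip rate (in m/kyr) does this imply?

dip-slip = throw / sin(dip) = 4490 m / sin(61°) = 5134 m
rate = 5134 m / 35.8 Ma = 0.000143 m/yr = 0.143 m/kyr

0.143 m/kyr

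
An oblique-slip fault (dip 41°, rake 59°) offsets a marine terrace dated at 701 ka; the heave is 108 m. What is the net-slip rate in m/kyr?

dip-slip = heave / cos(dip) = 108 / cos(41°) = 143.1 m
net slip = dip-slip / sin(rake) = 143.1 / sin(59°) = 166.9 m
rate = 166.9 m / 701 ka = 0.000238 m/yr = 0.238 m/kyr

0.238 m/kyr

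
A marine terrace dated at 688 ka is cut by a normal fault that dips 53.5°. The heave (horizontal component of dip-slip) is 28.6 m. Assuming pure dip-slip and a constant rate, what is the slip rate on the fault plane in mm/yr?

dip-slip = heave / cos(dip) = 28.6 m / cos(53.5°) = 48.08 m
rate = 48.08 m / 688 ka = 0.0000699 m/yr = 0.0699 mm/yr

0.0699 mm/yr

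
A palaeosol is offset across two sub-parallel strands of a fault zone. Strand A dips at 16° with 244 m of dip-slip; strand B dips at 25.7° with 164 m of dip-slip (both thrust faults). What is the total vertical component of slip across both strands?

138 m

throw_A = 244 × sin(16°) = 67.26 m
throw_B = 164 × sin(25.7°) = 71.12 m
total = 67.26 + 71.12 = 138 m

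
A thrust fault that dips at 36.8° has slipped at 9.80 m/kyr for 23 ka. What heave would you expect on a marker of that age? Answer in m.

dip-slip = rate × time = 9.80 m/kyr × 23 ka = 225.4 m
heave = dip-slip × cos(dip) = 225.4 × cos(36.8°) = 180 m

180 m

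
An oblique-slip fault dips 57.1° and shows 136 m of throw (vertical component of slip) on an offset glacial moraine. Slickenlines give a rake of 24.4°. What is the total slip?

392 m

dip-slip = throw / sin(dip) = 136 / sin(57.1°) = 162 m
net slip = dip-slip / sin(rake) = 162 / sin(24.4°) = 392 m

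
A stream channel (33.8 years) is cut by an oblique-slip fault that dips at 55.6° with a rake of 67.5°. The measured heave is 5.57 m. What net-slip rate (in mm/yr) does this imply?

316 mm/yr

dip-slip = heave / cos(dip) = 5.57 / cos(55.6°) = 9.859 m
net slip = dip-slip / sin(rake) = 9.859 / sin(67.5°) = 10.67 m
rate = 10.67 m / 33.8 years = 0.316 m/yr = 316 mm/yr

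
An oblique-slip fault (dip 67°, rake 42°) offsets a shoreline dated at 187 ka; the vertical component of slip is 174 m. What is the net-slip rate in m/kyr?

dip-slip = throw / sin(dip) = 174 / sin(67°) = 189 m
net slip = dip-slip / sin(rake) = 189 / sin(42°) = 282.5 m
rate = 282.5 m / 187 ka = 0.00151 m/yr = 1.51 m/kyr

1.51 m/kyr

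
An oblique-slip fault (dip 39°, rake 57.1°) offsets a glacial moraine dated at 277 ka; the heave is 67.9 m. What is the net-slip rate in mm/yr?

0.376 mm/yr

dip-slip = heave / cos(dip) = 67.9 / cos(39°) = 87.37 m
net slip = dip-slip / sin(rake) = 87.37 / sin(57.1°) = 104.1 m
rate = 104.1 m / 277 ka = 0.000376 m/yr = 0.376 mm/yr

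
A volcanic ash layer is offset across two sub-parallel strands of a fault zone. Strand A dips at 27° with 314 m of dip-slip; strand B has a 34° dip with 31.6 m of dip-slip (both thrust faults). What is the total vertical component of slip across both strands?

throw_A = 314 × sin(27°) = 142.6 m
throw_B = 31.6 × sin(34°) = 17.67 m
total = 142.6 + 17.67 = 160 m

160 m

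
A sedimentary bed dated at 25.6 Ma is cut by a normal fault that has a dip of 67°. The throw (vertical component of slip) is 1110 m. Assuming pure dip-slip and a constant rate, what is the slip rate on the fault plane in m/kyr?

0.0471 m/kyr

dip-slip = throw / sin(dip) = 1110 m / sin(67°) = 1206 m
rate = 1206 m / 25.6 Ma = 0.0000471 m/yr = 0.0471 m/kyr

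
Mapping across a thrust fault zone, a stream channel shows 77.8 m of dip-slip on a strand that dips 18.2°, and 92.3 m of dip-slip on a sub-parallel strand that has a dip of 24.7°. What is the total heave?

heave_A = 77.8 × cos(18.2°) = 73.91 m
heave_B = 92.3 × cos(24.7°) = 83.86 m
total = 73.91 + 83.86 = 158 m

158 m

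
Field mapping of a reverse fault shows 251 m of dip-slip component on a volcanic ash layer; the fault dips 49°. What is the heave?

165 m

heave = dip-slip × cos(dip) = 251 m × cos(49°) = 165 m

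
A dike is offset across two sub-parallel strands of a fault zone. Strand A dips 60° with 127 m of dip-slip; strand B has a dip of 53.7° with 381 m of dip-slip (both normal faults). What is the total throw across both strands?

throw_A = 127 × sin(60°) = 110 m
throw_B = 381 × sin(53.7°) = 307.1 m
total = 110 + 307.1 = 417 m

417 m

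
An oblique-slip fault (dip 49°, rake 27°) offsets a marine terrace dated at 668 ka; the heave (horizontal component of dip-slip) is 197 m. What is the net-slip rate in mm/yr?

dip-slip = heave / cos(dip) = 197 / cos(49°) = 300.3 m
net slip = dip-slip / sin(rake) = 300.3 / sin(27°) = 661.4 m
rate = 661.4 m / 668 ka = 0.000990 m/yr = 0.990 mm/yr

0.990 mm/yr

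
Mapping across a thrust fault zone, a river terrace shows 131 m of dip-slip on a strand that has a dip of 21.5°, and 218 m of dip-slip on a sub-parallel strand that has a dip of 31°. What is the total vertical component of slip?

160 m

throw_A = 131 × sin(21.5°) = 48.01 m
throw_B = 218 × sin(31°) = 112.3 m
total = 48.01 + 112.3 = 160 m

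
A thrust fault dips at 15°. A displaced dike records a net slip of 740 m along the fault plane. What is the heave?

715 m

heave = dip-slip × cos(dip) = 740 m × cos(15°) = 715 m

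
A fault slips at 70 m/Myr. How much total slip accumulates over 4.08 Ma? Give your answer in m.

286 m

slip = rate × time = 70 m/Myr × 4.08 Ma = 286 m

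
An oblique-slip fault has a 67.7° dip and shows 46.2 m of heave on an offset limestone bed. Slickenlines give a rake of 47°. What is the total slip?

166 m

dip-slip = heave / cos(dip) = 46.2 / cos(67.7°) = 121.8 m
net slip = dip-slip / sin(rake) = 121.8 / sin(47°) = 166 m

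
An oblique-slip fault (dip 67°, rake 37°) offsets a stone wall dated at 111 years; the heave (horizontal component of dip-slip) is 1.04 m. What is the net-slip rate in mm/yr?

39.8 mm/yr

dip-slip = heave / cos(dip) = 1.04 / cos(67°) = 2.662 m
net slip = dip-slip / sin(rake) = 2.662 / sin(37°) = 4.423 m
rate = 4.423 m / 111 years = 0.0398 m/yr = 39.8 mm/yr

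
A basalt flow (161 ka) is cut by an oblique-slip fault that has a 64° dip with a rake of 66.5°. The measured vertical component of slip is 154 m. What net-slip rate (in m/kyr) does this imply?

dip-slip = throw / sin(dip) = 154 / sin(64°) = 171.3 m
net slip = dip-slip / sin(rake) = 171.3 / sin(66.5°) = 186.8 m
rate = 186.8 m / 161 ka = 0.00116 m/yr = 1.16 m/kyr

1.16 m/kyr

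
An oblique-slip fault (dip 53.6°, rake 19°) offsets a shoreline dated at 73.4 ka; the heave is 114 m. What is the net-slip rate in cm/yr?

0.804 cm/yr

dip-slip = heave / cos(dip) = 114 / cos(53.6°) = 192.1 m
net slip = dip-slip / sin(rake) = 192.1 / sin(19°) = 590.1 m
rate = 590.1 m / 73.4 ka = 0.00804 m/yr = 0.804 cm/yr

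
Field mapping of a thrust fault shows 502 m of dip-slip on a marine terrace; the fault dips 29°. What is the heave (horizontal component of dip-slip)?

439 m

heave = dip-slip × cos(dip) = 502 m × cos(29°) = 439 m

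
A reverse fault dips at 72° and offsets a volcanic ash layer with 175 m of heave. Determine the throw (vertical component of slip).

539 m

throw = heave × tan(dip) = 175 × tan(72°) = 539 m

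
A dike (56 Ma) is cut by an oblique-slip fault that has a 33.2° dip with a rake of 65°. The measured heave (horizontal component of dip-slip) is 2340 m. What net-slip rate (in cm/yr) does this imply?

0.00551 cm/yr

dip-slip = heave / cos(dip) = 2340 / cos(33.2°) = 2796 m
net slip = dip-slip / sin(rake) = 2796 / sin(65°) = 3086 m
rate = 3086 m / 56 Ma = 0.0000551 m/yr = 0.00551 cm/yr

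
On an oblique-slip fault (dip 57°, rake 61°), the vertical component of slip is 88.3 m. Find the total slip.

120 m

dip-slip = throw / sin(dip) = 88.3 / sin(57°) = 105.3 m
net slip = dip-slip / sin(rake) = 105.3 / sin(61°) = 120 m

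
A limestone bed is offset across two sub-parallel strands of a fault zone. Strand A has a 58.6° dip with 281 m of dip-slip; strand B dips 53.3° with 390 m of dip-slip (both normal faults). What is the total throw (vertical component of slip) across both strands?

553 m

throw_A = 281 × sin(58.6°) = 239.8 m
throw_B = 390 × sin(53.3°) = 312.7 m
total = 239.8 + 312.7 = 553 m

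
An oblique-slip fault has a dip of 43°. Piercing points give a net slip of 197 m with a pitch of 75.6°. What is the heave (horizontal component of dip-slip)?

dip-slip = net slip × sin(rake) = 197 m × sin(75.6°) = 190.8 m
heave = dip-slip × cos(dip) = 190.8 × cos(43°) = 140 m

140 m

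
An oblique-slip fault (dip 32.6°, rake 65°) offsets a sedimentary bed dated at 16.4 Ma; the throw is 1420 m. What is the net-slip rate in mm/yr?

0.177 mm/yr

dip-slip = throw / sin(dip) = 1420 / sin(32.6°) = 2636 m
net slip = dip-slip / sin(rake) = 2636 / sin(65°) = 2908 m
rate = 2908 m / 16.4 Ma = 0.000177 m/yr = 0.177 mm/yr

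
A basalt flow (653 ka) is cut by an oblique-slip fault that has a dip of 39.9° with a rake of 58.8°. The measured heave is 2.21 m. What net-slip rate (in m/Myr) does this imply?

5.16 m/Myr

dip-slip = heave / cos(dip) = 2.21 / cos(39.9°) = 2.881 m
net slip = dip-slip / sin(rake) = 2.881 / sin(58.8°) = 3.368 m
rate = 3.368 m / 653 ka = 0.00000516 m/yr = 5.16 m/Myr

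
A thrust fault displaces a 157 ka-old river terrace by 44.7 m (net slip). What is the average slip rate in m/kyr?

rate = 44.7 m / 157 ka = 0.000285 m/yr = 0.285 m/kyr

0.285 m/kyr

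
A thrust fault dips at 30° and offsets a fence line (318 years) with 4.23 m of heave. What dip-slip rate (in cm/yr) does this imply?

1.54 cm/yr

dip-slip = heave / cos(dip) = 4.23 m / cos(30°) = 4.884 m
rate = 4.884 m / 318 years = 0.0154 m/yr = 1.54 cm/yr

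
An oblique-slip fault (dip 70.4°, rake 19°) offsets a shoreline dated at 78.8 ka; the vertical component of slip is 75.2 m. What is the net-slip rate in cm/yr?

0.311 cm/yr

dip-slip = throw / sin(dip) = 75.2 / sin(70.4°) = 79.83 m
net slip = dip-slip / sin(rake) = 79.83 / sin(19°) = 245.2 m
rate = 245.2 m / 78.8 ka = 0.00311 m/yr = 0.311 cm/yr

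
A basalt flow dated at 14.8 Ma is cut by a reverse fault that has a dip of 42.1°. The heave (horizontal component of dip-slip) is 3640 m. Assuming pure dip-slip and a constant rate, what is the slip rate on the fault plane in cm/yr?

0.0331 cm/yr

dip-slip = heave / cos(dip) = 3640 m / cos(42.1°) = 4906 m
rate = 4906 m / 14.8 Ma = 0.000331 m/yr = 0.0331 cm/yr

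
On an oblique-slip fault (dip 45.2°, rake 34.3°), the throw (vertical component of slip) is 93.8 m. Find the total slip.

235 m

dip-slip = throw / sin(dip) = 93.8 / sin(45.2°) = 132.2 m
net slip = dip-slip / sin(rake) = 132.2 / sin(34.3°) = 235 m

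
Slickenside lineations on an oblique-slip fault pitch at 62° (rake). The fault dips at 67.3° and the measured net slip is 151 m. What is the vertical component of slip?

123 m

dip-slip = net slip × sin(rake) = 151 m × sin(62°) = 133.3 m
throw = dip-slip × sin(dip) = 133.3 × sin(67.3°) = 123 m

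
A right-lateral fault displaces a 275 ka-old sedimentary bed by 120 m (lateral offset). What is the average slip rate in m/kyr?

rate = 120 m / 275 ka = 0.000436 m/yr = 0.436 m/kyr

0.436 m/kyr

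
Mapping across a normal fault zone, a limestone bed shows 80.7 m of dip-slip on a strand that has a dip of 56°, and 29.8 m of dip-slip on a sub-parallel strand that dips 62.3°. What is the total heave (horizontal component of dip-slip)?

59 m

heave_A = 80.7 × cos(56°) = 45.13 m
heave_B = 29.8 × cos(62.3°) = 13.85 m
total = 45.13 + 13.85 = 59 m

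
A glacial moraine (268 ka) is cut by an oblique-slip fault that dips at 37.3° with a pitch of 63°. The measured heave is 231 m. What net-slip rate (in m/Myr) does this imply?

dip-slip = heave / cos(dip) = 231 / cos(37.3°) = 290.4 m
net slip = dip-slip / sin(rake) = 290.4 / sin(63°) = 325.9 m
rate = 325.9 m / 268 ka = 0.00122 m/yr = 1220 m/Myr

1220 m/Myr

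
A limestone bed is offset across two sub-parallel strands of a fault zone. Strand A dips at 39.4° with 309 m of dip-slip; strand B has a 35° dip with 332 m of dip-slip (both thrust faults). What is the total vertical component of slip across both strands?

387 m

throw_A = 309 × sin(39.4°) = 196.1 m
throw_B = 332 × sin(35°) = 190.4 m
total = 196.1 + 190.4 = 387 m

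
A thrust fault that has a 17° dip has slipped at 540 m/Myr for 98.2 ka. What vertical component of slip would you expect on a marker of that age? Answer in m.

dip-slip = rate × time = 540 m/Myr × 98.2 ka = 53.03 m
throw = dip-slip × sin(dip) = 53.03 × sin(17°) = 15.5 m

15.5 m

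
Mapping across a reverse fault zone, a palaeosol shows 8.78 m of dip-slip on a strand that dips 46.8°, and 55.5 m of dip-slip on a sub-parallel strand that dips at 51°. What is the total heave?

heave_A = 8.78 × cos(46.8°) = 6.010 m
heave_B = 55.5 × cos(51°) = 34.93 m
total = 6.010 + 34.93 = 40.9 m

40.9 m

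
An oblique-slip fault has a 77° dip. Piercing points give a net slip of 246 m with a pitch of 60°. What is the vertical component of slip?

dip-slip = net slip × sin(rake) = 246 m × sin(60°) = 213 m
throw = dip-slip × sin(dip) = 213 × sin(77°) = 208 m

208 m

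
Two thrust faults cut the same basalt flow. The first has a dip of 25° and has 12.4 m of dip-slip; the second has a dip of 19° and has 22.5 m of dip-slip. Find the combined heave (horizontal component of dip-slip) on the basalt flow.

32.5 m

heave_A = 12.4 × cos(25°) = 11.24 m
heave_B = 22.5 × cos(19°) = 21.27 m
total = 11.24 + 21.27 = 32.5 m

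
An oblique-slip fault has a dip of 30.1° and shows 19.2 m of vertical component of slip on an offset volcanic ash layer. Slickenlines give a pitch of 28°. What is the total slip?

dip-slip = throw / sin(dip) = 19.2 / sin(30.1°) = 38.28 m
net slip = dip-slip / sin(rake) = 38.28 / sin(28°) = 81.5 m

81.5 m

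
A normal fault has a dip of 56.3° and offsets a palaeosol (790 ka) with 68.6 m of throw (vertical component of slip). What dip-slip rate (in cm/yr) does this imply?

dip-slip = throw / sin(dip) = 68.6 m / sin(56.3°) = 82.46 m
rate = 82.46 m / 790 ka = 0.000104 m/yr = 0.0104 cm/yr

0.0104 cm/yr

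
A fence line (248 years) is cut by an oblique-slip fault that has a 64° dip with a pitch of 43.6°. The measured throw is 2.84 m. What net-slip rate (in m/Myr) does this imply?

dip-slip = throw / sin(dip) = 2.84 / sin(64°) = 3.160 m
net slip = dip-slip / sin(rake) = 3.160 / sin(43.6°) = 4.582 m
rate = 4.582 m / 248 years = 0.0185 m/yr = 18500 m/Myr

18500 m/Myr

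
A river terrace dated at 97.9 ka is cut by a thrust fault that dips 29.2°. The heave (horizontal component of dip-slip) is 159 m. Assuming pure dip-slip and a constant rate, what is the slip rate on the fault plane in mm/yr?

1.86 mm/yr

dip-slip = heave / cos(dip) = 159 m / cos(29.2°) = 182.1 m
rate = 182.1 m / 97.9 ka = 0.00186 m/yr = 1.86 mm/yr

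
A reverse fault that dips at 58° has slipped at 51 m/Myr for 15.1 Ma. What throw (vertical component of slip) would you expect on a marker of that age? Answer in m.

653 m

dip-slip = rate × time = 51 m/Myr × 15.1 Ma = 770.1 m
throw = dip-slip × sin(dip) = 770.1 × sin(58°) = 653 m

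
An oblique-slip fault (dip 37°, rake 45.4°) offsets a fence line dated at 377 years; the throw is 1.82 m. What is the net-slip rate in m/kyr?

dip-slip = throw / sin(dip) = 1.82 / sin(37°) = 3.024 m
net slip = dip-slip / sin(rake) = 3.024 / sin(45.4°) = 4.247 m
rate = 4.247 m / 377 years = 0.0113 m/yr = 11.3 m/kyr

11.3 m/kyr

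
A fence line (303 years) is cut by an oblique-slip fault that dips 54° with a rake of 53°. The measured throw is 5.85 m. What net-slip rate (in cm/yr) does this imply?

2.99 cm/yr

dip-slip = throw / sin(dip) = 5.85 / sin(54°) = 7.231 m
net slip = dip-slip / sin(rake) = 7.231 / sin(53°) = 9.054 m
rate = 9.054 m / 303 years = 0.0299 m/yr = 2.99 cm/yr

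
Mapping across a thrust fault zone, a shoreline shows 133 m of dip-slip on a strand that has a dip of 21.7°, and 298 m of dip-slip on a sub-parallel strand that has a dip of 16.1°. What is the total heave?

heave_A = 133 × cos(21.7°) = 123.6 m
heave_B = 298 × cos(16.1°) = 286.3 m
total = 123.6 + 286.3 = 410 m

410 m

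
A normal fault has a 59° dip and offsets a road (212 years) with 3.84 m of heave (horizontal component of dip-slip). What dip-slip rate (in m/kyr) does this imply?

dip-slip = heave / cos(dip) = 3.84 m / cos(59°) = 7.456 m
rate = 7.456 m / 212 years = 0.0352 m/yr = 35.2 m/kyr

35.2 m/kyr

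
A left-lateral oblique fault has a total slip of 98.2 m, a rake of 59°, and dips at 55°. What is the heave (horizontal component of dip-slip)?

dip-slip = net slip × sin(rake) = 98.2 m × sin(59°) = 84.17 m
heave = dip-slip × cos(dip) = 84.17 × cos(55°) = 48.3 m

48.3 m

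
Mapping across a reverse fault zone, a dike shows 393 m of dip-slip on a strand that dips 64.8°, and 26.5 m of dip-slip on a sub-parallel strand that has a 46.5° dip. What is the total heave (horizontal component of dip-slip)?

heave_A = 393 × cos(64.8°) = 167.3 m
heave_B = 26.5 × cos(46.5°) = 18.24 m
total = 167.3 + 18.24 = 186 m

186 m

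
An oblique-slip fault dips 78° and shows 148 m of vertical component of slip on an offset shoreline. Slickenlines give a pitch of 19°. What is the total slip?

465 m

dip-slip = throw / sin(dip) = 148 / sin(78°) = 151.3 m
net slip = dip-slip / sin(rake) = 151.3 / sin(19°) = 465 m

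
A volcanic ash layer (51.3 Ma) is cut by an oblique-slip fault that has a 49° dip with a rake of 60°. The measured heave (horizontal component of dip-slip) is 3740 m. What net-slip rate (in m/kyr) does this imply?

dip-slip = heave / cos(dip) = 3740 / cos(49°) = 5701 m
net slip = dip-slip / sin(rake) = 5701 / sin(60°) = 6583 m
rate = 6583 m / 51.3 Ma = 0.000128 m/yr = 0.128 m/kyr

0.128 m/kyr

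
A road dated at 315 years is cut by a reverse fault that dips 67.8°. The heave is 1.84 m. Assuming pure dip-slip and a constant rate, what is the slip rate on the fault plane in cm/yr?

1.55 cm/yr

dip-slip = heave / cos(dip) = 1.84 m / cos(67.8°) = 4.870 m
rate = 4.870 m / 315 years = 0.0155 m/yr = 1.55 cm/yr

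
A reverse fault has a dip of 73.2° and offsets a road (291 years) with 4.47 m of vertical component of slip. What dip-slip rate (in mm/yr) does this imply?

16 mm/yr

dip-slip = throw / sin(dip) = 4.47 m / sin(73.2°) = 4.669 m
rate = 4.669 m / 291 years = 0.0160 m/yr = 16 mm/yr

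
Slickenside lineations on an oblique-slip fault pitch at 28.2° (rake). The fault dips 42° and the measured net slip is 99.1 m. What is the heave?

dip-slip = net slip × sin(rake) = 99.1 m × sin(28.2°) = 46.83 m
heave = dip-slip × cos(dip) = 46.83 × cos(42°) = 34.8 m

34.8 m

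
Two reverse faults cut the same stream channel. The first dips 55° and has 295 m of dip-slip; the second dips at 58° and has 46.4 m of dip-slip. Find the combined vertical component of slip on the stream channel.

281 m

throw_A = 295 × sin(55°) = 241.6 m
throw_B = 46.4 × sin(58°) = 39.35 m
total = 241.6 + 39.35 = 281 m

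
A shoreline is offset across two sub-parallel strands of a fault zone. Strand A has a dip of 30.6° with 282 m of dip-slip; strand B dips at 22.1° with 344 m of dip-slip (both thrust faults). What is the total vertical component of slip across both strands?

throw_A = 282 × sin(30.6°) = 143.5 m
throw_B = 344 × sin(22.1°) = 129.4 m
total = 143.5 + 129.4 = 273 m

273 m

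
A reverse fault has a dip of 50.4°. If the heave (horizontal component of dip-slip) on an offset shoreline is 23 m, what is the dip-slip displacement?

36.1 m

dip-slip = heave / cos(dip) = 23 / cos(50.4°) = 36.1 m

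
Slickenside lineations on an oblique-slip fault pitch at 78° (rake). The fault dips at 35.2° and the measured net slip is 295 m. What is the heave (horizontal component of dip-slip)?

236 m

dip-slip = net slip × sin(rake) = 295 m × sin(78°) = 288.6 m
heave = dip-slip × cos(dip) = 288.6 × cos(35.2°) = 236 m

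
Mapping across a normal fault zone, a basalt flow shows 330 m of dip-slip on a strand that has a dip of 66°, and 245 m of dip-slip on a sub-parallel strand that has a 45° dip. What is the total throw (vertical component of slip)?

throw_A = 330 × sin(66°) = 301.5 m
throw_B = 245 × sin(45°) = 173.2 m
total = 301.5 + 173.2 = 475 m

475 m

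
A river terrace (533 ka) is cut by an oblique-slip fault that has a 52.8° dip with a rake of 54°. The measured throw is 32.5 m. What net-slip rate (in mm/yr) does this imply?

0.0946 mm/yr

dip-slip = throw / sin(dip) = 32.5 / sin(52.8°) = 40.80 m
net slip = dip-slip / sin(rake) = 40.80 / sin(54°) = 50.43 m
rate = 50.43 m / 533 ka = 0.0000946 m/yr = 0.0946 mm/yr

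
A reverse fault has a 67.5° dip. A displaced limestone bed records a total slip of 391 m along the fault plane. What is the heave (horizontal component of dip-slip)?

heave = dip-slip × cos(dip) = 391 m × cos(67.5°) = 150 m

150 m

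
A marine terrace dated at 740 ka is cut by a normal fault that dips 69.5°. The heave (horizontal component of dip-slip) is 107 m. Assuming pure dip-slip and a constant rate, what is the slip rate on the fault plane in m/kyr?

dip-slip = heave / cos(dip) = 107 m / cos(69.5°) = 305.5 m
rate = 305.5 m / 740 ka = 0.000413 m/yr = 0.413 m/kyr

0.413 m/kyr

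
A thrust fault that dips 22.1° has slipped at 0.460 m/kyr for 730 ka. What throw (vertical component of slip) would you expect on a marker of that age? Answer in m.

126 m

dip-slip = rate × time = 0.460 m/kyr × 730 ka = 335.8 m
throw = dip-slip × sin(dip) = 335.8 × sin(22.1°) = 126 m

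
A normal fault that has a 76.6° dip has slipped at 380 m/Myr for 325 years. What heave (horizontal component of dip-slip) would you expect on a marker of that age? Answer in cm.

2.86 cm

dip-slip = rate × time = 380 m/Myr × 325 years = 0.1235 m
heave = dip-slip × cos(dip) = 0.1235 × cos(76.6°) = 0.0286 m = 2.86 cm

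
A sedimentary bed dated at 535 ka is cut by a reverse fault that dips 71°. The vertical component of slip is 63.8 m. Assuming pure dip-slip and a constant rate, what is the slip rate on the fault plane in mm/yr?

dip-slip = throw / sin(dip) = 63.8 m / sin(71°) = 67.48 m
rate = 67.48 m / 535 ka = 0.000126 m/yr = 0.126 mm/yr

0.126 mm/yr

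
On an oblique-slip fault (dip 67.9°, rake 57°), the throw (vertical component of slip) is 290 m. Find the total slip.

dip-slip = throw / sin(dip) = 290 / sin(67.9°) = 313 m
net slip = dip-slip / sin(rake) = 313 / sin(57°) = 373 m

373 m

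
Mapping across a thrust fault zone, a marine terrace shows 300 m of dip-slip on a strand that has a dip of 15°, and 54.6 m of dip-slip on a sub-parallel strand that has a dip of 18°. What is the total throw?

94.5 m

throw_A = 300 × sin(15°) = 77.65 m
throw_B = 54.6 × sin(18°) = 16.87 m
total = 77.65 + 16.87 = 94.5 m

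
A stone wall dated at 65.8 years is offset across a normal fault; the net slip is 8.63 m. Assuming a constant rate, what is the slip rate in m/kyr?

131 m/kyr

rate = 8.63 m / 65.8 years = 0.131 m/yr = 131 m/kyr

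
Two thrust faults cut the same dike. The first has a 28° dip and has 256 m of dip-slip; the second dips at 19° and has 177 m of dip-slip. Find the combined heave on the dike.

393 m

heave_A = 256 × cos(28°) = 226 m
heave_B = 177 × cos(19°) = 167.4 m
total = 226 + 167.4 = 393 m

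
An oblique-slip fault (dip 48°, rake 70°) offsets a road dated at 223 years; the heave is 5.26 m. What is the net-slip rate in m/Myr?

37500 m/Myr

dip-slip = heave / cos(dip) = 5.26 / cos(48°) = 7.861 m
net slip = dip-slip / sin(rake) = 7.861 / sin(70°) = 8.365 m
rate = 8.365 m / 223 years = 0.0375 m/yr = 37500 m/Myr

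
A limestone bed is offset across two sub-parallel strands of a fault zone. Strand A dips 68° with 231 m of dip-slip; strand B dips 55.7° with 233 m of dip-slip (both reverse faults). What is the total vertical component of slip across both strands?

throw_A = 231 × sin(68°) = 214.2 m
throw_B = 233 × sin(55.7°) = 192.5 m
total = 214.2 + 192.5 = 407 m

407 m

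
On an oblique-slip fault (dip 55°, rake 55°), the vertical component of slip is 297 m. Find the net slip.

443 m

dip-slip = throw / sin(dip) = 297 / sin(55°) = 362.6 m
net slip = dip-slip / sin(rake) = 362.6 / sin(55°) = 443 m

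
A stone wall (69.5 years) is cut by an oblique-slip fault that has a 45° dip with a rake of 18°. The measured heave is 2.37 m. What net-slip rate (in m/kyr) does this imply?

dip-slip = heave / cos(dip) = 2.37 / cos(45°) = 3.352 m
net slip = dip-slip / sin(rake) = 3.352 / sin(18°) = 10.85 m
rate = 10.85 m / 69.5 years = 0.156 m/yr = 156 m/kyr

156 m/kyr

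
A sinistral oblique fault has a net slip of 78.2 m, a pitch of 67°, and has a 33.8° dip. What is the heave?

dip-slip = net slip × sin(rake) = 78.2 m × sin(67°) = 71.98 m
heave = dip-slip × cos(dip) = 71.98 × cos(33.8°) = 59.8 m

59.8 m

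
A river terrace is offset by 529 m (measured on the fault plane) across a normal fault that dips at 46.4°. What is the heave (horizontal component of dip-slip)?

365 m

heave = dip-slip × cos(dip) = 529 m × cos(46.4°) = 365 m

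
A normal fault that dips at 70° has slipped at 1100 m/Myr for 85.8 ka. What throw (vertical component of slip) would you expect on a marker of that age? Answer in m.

dip-slip = rate × time = 1100 m/Myr × 85.8 ka = 94.38 m
throw = dip-slip × sin(dip) = 94.38 × sin(70°) = 88.7 m

88.7 m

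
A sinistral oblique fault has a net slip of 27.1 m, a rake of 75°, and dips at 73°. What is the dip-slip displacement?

26.2 m

dip-slip = net slip × sin(rake) = 27.1 m × sin(75°) = 26.2 m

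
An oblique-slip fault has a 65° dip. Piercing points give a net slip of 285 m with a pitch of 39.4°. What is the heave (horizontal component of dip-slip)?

76.5 m

dip-slip = net slip × sin(rake) = 285 m × sin(39.4°) = 180.9 m
heave = dip-slip × cos(dip) = 180.9 × cos(65°) = 76.5 m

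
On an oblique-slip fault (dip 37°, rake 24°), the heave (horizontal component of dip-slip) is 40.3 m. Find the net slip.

124 m

dip-slip = heave / cos(dip) = 40.3 / cos(37°) = 50.46 m
net slip = dip-slip / sin(rake) = 50.46 / sin(24°) = 124 m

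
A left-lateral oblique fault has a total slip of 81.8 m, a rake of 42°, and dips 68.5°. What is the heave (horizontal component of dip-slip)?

dip-slip = net slip × sin(rake) = 81.8 m × sin(42°) = 54.73 m
heave = dip-slip × cos(dip) = 54.73 × cos(68.5°) = 20.1 m

20.1 m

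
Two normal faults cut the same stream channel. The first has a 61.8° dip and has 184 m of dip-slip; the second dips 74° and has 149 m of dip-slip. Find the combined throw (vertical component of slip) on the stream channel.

305 m

throw_A = 184 × sin(61.8°) = 162.2 m
throw_B = 149 × sin(74°) = 143.2 m
total = 162.2 + 143.2 = 305 m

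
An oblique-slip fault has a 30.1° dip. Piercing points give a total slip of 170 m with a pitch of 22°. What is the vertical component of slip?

31.9 m

dip-slip = net slip × sin(rake) = 170 m × sin(22°) = 63.68 m
throw = dip-slip × sin(dip) = 63.68 × sin(30.1°) = 31.9 m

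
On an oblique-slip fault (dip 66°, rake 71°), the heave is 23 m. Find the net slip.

59.8 m

dip-slip = heave / cos(dip) = 23 / cos(66°) = 56.55 m
net slip = dip-slip / sin(rake) = 56.55 / sin(71°) = 59.8 m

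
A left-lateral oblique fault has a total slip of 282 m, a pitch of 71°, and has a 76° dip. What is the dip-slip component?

dip-slip = net slip × sin(rake) = 282 m × sin(71°) = 267 m

267 m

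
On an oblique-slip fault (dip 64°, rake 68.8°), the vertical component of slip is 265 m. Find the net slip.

316 m

dip-slip = throw / sin(dip) = 265 / sin(64°) = 294.8 m
net slip = dip-slip / sin(rake) = 294.8 / sin(68.8°) = 316 m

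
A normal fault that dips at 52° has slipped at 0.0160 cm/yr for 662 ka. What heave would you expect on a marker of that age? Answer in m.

65.2 m

dip-slip = rate × time = 0.0160 cm/yr × 662 ka = 105.9 m
heave = dip-slip × cos(dip) = 105.9 × cos(52°) = 65.2 m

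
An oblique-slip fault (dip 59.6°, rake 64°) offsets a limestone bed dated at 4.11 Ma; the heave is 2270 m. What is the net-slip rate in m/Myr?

1210 m/Myr

dip-slip = heave / cos(dip) = 2270 / cos(59.6°) = 4486 m
net slip = dip-slip / sin(rake) = 4486 / sin(64°) = 4991 m
rate = 4991 m / 4.11 Ma = 0.00121 m/yr = 1210 m/Myr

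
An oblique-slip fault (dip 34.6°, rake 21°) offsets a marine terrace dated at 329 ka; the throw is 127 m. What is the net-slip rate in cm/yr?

dip-slip = throw / sin(dip) = 127 / sin(34.6°) = 223.7 m
net slip = dip-slip / sin(rake) = 223.7 / sin(21°) = 624.1 m
rate = 624.1 m / 329 ka = 0.00190 m/yr = 0.190 cm/yr

0.190 cm/yr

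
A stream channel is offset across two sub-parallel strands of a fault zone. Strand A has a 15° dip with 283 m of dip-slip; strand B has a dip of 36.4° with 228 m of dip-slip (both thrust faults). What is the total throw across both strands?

209 m

throw_A = 283 × sin(15°) = 73.25 m
throw_B = 228 × sin(36.4°) = 135.3 m
total = 73.25 + 135.3 = 209 m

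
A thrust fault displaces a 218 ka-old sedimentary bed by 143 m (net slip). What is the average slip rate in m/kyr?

rate = 143 m / 218 ka = 0.000656 m/yr = 0.656 m/kyr

0.656 m/kyr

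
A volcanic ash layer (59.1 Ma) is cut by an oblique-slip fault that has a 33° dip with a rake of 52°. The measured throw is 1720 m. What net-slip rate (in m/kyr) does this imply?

0.0678 m/kyr

dip-slip = throw / sin(dip) = 1720 / sin(33°) = 3158 m
net slip = dip-slip / sin(rake) = 3158 / sin(52°) = 4008 m
rate = 4008 m / 59.1 Ma = 0.0000678 m/yr = 0.0678 m/kyr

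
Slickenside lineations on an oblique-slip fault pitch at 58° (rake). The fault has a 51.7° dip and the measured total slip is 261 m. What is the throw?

174 m

dip-slip = net slip × sin(rake) = 261 m × sin(58°) = 221.3 m
throw = dip-slip × sin(dip) = 221.3 × sin(51.7°) = 174 m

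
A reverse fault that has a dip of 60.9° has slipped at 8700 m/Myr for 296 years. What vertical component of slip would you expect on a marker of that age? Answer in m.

dip-slip = rate × time = 8700 m/Myr × 296 years = 2.575 m
throw = dip-slip × sin(dip) = 2.575 × sin(60.9°) = 2.25 m

2.25 m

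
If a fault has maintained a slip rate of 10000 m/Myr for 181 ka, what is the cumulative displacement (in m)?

1810 m

slip = rate × time = 10000 m/Myr × 181 ka = 1810 m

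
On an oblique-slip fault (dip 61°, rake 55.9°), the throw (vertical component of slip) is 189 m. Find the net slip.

261 m

dip-slip = throw / sin(dip) = 189 / sin(61°) = 216.1 m
net slip = dip-slip / sin(rake) = 216.1 / sin(55.9°) = 261 m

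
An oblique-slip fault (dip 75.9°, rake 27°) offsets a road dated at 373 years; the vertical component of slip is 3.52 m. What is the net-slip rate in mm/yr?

21.4 mm/yr

dip-slip = throw / sin(dip) = 3.52 / sin(75.9°) = 3.629 m
net slip = dip-slip / sin(rake) = 3.629 / sin(27°) = 7.994 m
rate = 7.994 m / 373 years = 0.0214 m/yr = 21.4 mm/yr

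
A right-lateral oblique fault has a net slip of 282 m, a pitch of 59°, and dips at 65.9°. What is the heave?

dip-slip = net slip × sin(rake) = 282 m × sin(59°) = 241.7 m
heave = dip-slip × cos(dip) = 241.7 × cos(65.9°) = 98.7 m

98.7 m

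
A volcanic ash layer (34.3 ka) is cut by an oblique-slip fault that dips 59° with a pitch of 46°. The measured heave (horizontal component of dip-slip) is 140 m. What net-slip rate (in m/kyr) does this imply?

dip-slip = heave / cos(dip) = 140 / cos(59°) = 271.8 m
net slip = dip-slip / sin(rake) = 271.8 / sin(46°) = 377.9 m
rate = 377.9 m / 34.3 ka = 0.0110 m/yr = 11 m/kyr

11 m/kyr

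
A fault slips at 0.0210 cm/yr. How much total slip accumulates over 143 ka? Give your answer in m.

slip = rate × time = 0.0210 cm/yr × 143 ka = 30 m

30 m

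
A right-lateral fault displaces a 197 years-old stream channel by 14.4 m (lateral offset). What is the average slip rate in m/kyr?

73.1 m/kyr

rate = 14.4 m / 197 years = 0.0731 m/yr = 73.1 m/kyr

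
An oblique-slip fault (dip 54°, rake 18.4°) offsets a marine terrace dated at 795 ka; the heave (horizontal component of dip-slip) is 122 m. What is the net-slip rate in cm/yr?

dip-slip = heave / cos(dip) = 122 / cos(54°) = 207.6 m
net slip = dip-slip / sin(rake) = 207.6 / sin(18.4°) = 657.6 m
rate = 657.6 m / 795 ka = 0.000827 m/yr = 0.0827 cm/yr

0.0827 cm/yr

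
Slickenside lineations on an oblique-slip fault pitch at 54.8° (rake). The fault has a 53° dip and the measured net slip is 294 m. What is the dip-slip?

dip-slip = net slip × sin(rake) = 294 m × sin(54.8°) = 240 m

240 m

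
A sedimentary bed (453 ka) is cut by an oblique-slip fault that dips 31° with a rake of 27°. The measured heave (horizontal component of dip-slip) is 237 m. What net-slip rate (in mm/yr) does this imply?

1.34 mm/yr

dip-slip = heave / cos(dip) = 237 / cos(31°) = 276.5 m
net slip = dip-slip / sin(rake) = 276.5 / sin(27°) = 609 m
rate = 609 m / 453 ka = 0.00134 m/yr = 1.34 mm/yr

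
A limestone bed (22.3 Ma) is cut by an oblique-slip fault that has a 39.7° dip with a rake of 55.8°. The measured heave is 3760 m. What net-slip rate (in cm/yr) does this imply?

dip-slip = heave / cos(dip) = 3760 / cos(39.7°) = 4887 m
net slip = dip-slip / sin(rake) = 4887 / sin(55.8°) = 5909 m
rate = 5909 m / 22.3 Ma = 0.000265 m/yr = 0.0265 cm/yr

0.0265 cm/yr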